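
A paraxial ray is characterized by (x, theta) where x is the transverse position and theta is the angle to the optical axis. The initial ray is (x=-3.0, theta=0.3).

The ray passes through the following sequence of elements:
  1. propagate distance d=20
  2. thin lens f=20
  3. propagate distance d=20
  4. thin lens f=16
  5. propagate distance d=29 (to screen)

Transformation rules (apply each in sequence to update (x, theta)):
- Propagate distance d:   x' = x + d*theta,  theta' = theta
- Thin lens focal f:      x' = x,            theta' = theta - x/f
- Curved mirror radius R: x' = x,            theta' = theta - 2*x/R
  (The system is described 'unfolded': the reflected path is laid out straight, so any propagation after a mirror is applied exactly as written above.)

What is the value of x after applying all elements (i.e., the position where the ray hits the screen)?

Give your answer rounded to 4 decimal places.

Answer: -0.5250

Derivation:
Initial: x=-3.0000 theta=0.3000
After 1 (propagate distance d=20): x=3.0000 theta=0.3000
After 2 (thin lens f=20): x=3.0000 theta=0.1500
After 3 (propagate distance d=20): x=6.0000 theta=0.1500
After 4 (thin lens f=16): x=6.0000 theta=-0.2250
After 5 (propagate distance d=29 (to screen)): x=-0.5250 theta=-0.2250
Rounded to 4 decimal places: x = -0.5250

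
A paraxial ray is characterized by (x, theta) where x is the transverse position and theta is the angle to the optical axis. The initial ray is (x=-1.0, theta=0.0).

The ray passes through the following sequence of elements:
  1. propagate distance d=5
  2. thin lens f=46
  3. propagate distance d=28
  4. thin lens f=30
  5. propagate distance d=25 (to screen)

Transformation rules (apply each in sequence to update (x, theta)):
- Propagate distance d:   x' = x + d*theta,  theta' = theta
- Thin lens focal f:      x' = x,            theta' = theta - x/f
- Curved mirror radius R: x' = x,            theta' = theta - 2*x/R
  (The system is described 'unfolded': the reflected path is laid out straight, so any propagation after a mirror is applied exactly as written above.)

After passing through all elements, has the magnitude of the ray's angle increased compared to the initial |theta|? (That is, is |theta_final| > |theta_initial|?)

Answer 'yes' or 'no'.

Answer: yes

Derivation:
Initial: x=-1.0000 theta=0.0000
After 1 (propagate distance d=5): x=-1.0000 theta=0.0000
After 2 (thin lens f=46): x=-1.0000 theta=1/46 (≈0.0217)
After 3 (propagate distance d=28): x=-9/23 (≈-0.3913) theta=1/46 (≈0.0217)
After 4 (thin lens f=30): x=-9/23 (≈-0.3913) theta=4/115 (≈0.0348)
After 5 (propagate distance d=25 (to screen)): x=11/23 (≈0.4783) theta=4/115 (≈0.0348)
|theta_initial|=0.0000 |theta_final|=4/115 (≈0.0348) -> increased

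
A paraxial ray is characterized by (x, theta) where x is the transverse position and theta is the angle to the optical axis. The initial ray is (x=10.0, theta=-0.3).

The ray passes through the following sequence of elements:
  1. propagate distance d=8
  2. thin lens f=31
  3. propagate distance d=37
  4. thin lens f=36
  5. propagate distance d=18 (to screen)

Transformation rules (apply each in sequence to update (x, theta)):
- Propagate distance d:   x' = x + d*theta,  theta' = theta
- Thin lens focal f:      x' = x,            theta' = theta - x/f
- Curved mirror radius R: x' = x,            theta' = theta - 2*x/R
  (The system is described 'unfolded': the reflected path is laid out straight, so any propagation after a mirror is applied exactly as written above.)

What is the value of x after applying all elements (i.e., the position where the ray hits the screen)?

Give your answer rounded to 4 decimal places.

Answer: -16.0984

Derivation:
Initial: x=10.0000 theta=-0.3000
After 1 (propagate distance d=8): x=7.6000 theta=-0.3000
After 2 (thin lens f=31): x=7.6000 theta=-169/310 (≈-0.5452)
After 3 (propagate distance d=37): x=-3897/310 (≈-12.5710) theta=-169/310 (≈-0.5452)
After 4 (thin lens f=36): x=-3897/310 (≈-12.5710) theta=-243/1240 (≈-0.1960)
After 5 (propagate distance d=18 (to screen)): x=-9981/620 (≈-16.0984) theta=-243/1240 (≈-0.1960)
Rounded to 4 decimal places: x = -16.0984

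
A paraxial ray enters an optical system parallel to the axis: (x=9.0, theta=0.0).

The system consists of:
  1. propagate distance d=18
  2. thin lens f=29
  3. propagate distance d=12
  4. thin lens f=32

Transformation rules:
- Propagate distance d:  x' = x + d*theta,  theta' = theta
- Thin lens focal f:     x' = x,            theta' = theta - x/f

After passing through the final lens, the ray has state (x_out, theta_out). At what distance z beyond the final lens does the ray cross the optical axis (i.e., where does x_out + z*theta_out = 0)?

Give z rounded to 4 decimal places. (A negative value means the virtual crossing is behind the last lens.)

Initial: x=9.0000 theta=0.0000
After 1 (propagate distance d=18): x=9.0000 theta=0.0000
After 2 (thin lens f=29): x=9.0000 theta=-9/29 (≈-0.3103)
After 3 (propagate distance d=12): x=153/29 (≈5.2759) theta=-9/29 (≈-0.3103)
After 4 (thin lens f=32): x=153/29 (≈5.2759) theta=-441/928 (≈-0.4752)
z_focus = -x_out/theta_out = -(153/29)/(-441/928) = 544/49 ≈ 11.1020
Rounded to 4 decimal places: z = 11.1020

Answer: 11.1020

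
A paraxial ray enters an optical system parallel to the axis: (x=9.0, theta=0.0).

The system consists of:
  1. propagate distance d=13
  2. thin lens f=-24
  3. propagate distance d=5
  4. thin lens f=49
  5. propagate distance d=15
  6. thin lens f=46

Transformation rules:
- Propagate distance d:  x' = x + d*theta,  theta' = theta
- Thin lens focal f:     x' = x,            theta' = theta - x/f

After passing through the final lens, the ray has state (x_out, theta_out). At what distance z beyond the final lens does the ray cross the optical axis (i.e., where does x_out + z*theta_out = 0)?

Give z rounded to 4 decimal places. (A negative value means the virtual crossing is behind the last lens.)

Initial: x=9.0000 theta=0.0000
After 1 (propagate distance d=13): x=9.0000 theta=0.0000
After 2 (thin lens f=-24): x=9.0000 theta=0.3750
After 3 (propagate distance d=5): x=10.8750 theta=0.3750
After 4 (thin lens f=49): x=10.8750 theta=15/98 (≈0.1531)
After 5 (propagate distance d=15): x=5163/392 (≈13.1709) theta=15/98 (≈0.1531)
After 6 (thin lens f=46): x=5163/392 (≈13.1709) theta=-2403/18032 (≈-0.1333)
z_focus = -x_out/theta_out = -(5163/392)/(-2403/18032) = 79166/801 ≈ 98.8340
Rounded to 4 decimal places: z = 98.8340

Answer: 98.8340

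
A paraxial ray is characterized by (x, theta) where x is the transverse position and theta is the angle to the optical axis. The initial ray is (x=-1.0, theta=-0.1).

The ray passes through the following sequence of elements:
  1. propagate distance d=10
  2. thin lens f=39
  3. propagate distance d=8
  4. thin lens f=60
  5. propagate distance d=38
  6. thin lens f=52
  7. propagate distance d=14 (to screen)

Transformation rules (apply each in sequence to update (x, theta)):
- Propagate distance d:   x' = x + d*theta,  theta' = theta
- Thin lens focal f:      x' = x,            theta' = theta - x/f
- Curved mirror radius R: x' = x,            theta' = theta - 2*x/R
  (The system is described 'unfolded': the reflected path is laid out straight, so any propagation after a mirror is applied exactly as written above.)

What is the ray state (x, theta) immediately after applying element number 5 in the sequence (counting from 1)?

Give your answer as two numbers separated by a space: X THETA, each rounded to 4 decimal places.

Initial: x=-1.0000 theta=-0.1000
After 1 (propagate distance d=10): x=-2.0000 theta=-0.1000
After 2 (thin lens f=39): x=-2.0000 theta=-19/390 (≈-0.0487)
After 3 (propagate distance d=8): x=-466/195 (≈-2.3897) theta=-19/390 (≈-0.0487)
After 4 (thin lens f=60): x=-466/195 (≈-2.3897) theta=-2/225 (≈-0.0089)
After 5 (propagate distance d=38): x=-7978/2925 (≈-2.7275) theta=-2/225 (≈-0.0089)
Rounded to 4 decimal places: x = -2.7275, theta = -0.0089

Answer: -2.7275 -0.0089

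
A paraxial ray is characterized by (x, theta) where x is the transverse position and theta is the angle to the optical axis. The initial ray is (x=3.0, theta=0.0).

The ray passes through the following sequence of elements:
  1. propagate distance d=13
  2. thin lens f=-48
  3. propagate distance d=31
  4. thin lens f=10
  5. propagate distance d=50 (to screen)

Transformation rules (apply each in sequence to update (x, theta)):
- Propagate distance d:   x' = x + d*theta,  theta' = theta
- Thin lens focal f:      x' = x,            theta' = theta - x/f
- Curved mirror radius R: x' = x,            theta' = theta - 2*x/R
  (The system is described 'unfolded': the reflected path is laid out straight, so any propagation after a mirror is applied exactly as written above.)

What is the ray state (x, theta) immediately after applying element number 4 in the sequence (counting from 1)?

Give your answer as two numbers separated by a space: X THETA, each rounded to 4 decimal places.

Answer: 4.9375 -0.4313

Derivation:
Initial: x=3.0000 theta=0.0000
After 1 (propagate distance d=13): x=3.0000 theta=0.0000
After 2 (thin lens f=-48): x=3.0000 theta=0.0625
After 3 (propagate distance d=31): x=4.9375 theta=0.0625
After 4 (thin lens f=10): x=4.9375 theta=-69/160 (≈-0.4313)
Rounded to 4 decimal places: x = 4.9375, theta = -0.4313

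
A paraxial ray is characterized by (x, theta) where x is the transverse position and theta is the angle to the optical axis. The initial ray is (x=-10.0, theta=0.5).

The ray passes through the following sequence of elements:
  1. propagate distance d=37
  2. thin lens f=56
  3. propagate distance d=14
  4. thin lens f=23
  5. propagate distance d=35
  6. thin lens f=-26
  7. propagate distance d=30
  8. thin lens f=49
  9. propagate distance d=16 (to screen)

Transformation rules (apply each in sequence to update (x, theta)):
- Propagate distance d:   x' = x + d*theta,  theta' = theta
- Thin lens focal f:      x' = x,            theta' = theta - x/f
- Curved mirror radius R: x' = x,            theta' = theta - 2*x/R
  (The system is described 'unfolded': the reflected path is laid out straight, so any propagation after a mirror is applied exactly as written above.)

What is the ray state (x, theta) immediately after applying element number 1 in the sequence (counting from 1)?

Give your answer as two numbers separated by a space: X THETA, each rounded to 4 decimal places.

Answer: 8.5000 0.5000

Derivation:
Initial: x=-10.0000 theta=0.5000
After 1 (propagate distance d=37): x=8.5000 theta=0.5000
Rounded to 4 decimal places: x = 8.5000, theta = 0.5000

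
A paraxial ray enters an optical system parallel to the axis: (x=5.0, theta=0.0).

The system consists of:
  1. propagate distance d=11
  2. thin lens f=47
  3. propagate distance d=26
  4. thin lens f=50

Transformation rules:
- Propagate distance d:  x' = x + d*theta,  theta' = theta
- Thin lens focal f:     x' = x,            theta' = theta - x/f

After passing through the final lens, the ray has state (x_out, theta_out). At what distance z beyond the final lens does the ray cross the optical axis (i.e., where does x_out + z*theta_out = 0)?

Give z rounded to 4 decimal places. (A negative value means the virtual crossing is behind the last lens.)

Answer: 14.7887

Derivation:
Initial: x=5.0000 theta=0.0000
After 1 (propagate distance d=11): x=5.0000 theta=0.0000
After 2 (thin lens f=47): x=5.0000 theta=-5/47 (≈-0.1064)
After 3 (propagate distance d=26): x=105/47 (≈2.2340) theta=-5/47 (≈-0.1064)
After 4 (thin lens f=50): x=105/47 (≈2.2340) theta=-71/470 (≈-0.1511)
z_focus = -x_out/theta_out = -(105/47)/(-71/470) = 1050/71 ≈ 14.7887
Rounded to 4 decimal places: z = 14.7887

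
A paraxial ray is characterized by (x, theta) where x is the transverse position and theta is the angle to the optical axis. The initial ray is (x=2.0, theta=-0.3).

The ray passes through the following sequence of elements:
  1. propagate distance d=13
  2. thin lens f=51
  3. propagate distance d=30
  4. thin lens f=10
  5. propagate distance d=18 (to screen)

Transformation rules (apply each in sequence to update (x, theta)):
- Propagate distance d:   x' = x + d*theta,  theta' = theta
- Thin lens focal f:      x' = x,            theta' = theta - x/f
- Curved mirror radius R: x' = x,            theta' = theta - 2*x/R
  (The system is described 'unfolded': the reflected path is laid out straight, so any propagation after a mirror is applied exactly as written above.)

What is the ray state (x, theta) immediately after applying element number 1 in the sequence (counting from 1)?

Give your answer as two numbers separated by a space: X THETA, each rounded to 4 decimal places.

Initial: x=2.0000 theta=-0.3000
After 1 (propagate distance d=13): x=-1.9000 theta=-0.3000
Rounded to 4 decimal places: x = -1.9000, theta = -0.3000

Answer: -1.9000 -0.3000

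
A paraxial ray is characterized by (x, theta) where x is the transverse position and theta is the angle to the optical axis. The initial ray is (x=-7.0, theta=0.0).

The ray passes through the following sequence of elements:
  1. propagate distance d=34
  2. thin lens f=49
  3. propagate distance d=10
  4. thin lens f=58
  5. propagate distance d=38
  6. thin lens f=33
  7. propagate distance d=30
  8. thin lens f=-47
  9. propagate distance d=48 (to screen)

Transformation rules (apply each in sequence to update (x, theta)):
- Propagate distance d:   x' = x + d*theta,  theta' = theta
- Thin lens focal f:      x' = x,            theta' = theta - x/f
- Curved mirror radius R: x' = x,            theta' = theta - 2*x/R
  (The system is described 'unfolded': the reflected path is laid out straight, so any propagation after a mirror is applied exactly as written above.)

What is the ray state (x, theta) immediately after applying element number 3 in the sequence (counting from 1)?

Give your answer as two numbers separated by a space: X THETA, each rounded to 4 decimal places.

Initial: x=-7.0000 theta=0.0000
After 1 (propagate distance d=34): x=-7.0000 theta=0.0000
After 2 (thin lens f=49): x=-7.0000 theta=1/7 (≈0.1429)
After 3 (propagate distance d=10): x=-39/7 (≈-5.5714) theta=1/7 (≈0.1429)
Rounded to 4 decimal places: x = -5.5714, theta = 0.1429

Answer: -5.5714 0.1429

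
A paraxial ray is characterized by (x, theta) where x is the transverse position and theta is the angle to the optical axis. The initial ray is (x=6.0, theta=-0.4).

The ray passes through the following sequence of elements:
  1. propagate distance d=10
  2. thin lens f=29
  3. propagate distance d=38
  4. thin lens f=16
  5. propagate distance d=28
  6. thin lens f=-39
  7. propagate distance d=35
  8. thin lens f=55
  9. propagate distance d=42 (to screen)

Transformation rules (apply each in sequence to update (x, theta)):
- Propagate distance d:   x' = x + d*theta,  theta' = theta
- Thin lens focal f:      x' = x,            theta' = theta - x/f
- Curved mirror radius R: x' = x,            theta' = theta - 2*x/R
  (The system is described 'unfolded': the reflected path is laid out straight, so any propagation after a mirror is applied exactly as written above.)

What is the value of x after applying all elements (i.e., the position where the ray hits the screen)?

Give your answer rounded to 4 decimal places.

Initial: x=6.0000 theta=-0.4000
After 1 (propagate distance d=10): x=2.0000 theta=-0.4000
After 2 (thin lens f=29): x=2.0000 theta=-68/145 (≈-0.4690)
After 3 (propagate distance d=38): x=-2294/145 (≈-15.8207) theta=-68/145 (≈-0.4690)
After 4 (thin lens f=16): x=-2294/145 (≈-15.8207) theta=603/1160 (≈0.5198)
After 5 (propagate distance d=28): x=-367/290 (≈-1.2655) theta=603/1160 (≈0.5198)
After 6 (thin lens f=-39): x=-367/290 (≈-1.2655) theta=22049/45240 (≈0.4874)
After 7 (propagate distance d=35): x=714463/45240 (≈15.7927) theta=22049/45240 (≈0.4874)
After 8 (thin lens f=55): x=714463/45240 (≈15.7927) theta=62279/311025 (≈0.2002)
After 9 (propagate distance d=42 (to screen)): x=60221209/2488200 (≈24.2027) theta=62279/311025 (≈0.2002)
Rounded to 4 decimal places: x = 24.2027

Answer: 24.2027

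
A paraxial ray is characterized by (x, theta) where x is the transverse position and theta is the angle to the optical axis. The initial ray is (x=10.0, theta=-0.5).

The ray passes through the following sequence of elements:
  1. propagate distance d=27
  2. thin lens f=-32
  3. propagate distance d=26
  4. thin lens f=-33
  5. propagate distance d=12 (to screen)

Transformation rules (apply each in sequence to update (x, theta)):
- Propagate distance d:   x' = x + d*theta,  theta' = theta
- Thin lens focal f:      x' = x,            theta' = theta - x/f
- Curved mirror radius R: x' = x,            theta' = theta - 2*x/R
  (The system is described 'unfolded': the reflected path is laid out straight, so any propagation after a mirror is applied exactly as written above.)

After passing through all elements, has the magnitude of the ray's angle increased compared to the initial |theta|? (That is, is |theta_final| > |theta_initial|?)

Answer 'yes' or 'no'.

Initial: x=10.0000 theta=-0.5000
After 1 (propagate distance d=27): x=-3.5000 theta=-0.5000
After 2 (thin lens f=-32): x=-3.5000 theta=-39/64 (≈-0.6094)
After 3 (propagate distance d=26): x=-619/32 (≈-19.3438) theta=-39/64 (≈-0.6094)
After 4 (thin lens f=-33): x=-619/32 (≈-19.3438) theta=-2525/2112 (≈-1.1955)
After 5 (propagate distance d=12 (to screen)): x=-11859/352 (≈-33.6903) theta=-2525/2112 (≈-1.1955)
|theta_initial|=0.5000 |theta_final|=2525/2112 (≈1.1955) -> increased

Answer: yes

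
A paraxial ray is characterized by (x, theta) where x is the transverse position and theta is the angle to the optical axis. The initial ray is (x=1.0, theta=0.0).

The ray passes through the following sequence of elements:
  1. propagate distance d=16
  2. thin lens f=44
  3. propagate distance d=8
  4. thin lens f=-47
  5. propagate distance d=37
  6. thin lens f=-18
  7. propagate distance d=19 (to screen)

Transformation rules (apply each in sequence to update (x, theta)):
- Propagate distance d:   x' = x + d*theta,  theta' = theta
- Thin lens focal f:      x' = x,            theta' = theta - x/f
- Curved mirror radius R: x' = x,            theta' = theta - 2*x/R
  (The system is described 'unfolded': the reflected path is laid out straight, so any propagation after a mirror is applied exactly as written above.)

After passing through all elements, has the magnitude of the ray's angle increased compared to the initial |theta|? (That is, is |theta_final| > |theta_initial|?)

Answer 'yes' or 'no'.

Initial: x=1.0000 theta=0.0000
After 1 (propagate distance d=16): x=1.0000 theta=0.0000
After 2 (thin lens f=44): x=1.0000 theta=-1/44 (≈-0.0227)
After 3 (propagate distance d=8): x=9/11 (≈0.8182) theta=-1/44 (≈-0.0227)
After 4 (thin lens f=-47): x=9/11 (≈0.8182) theta=-1/188 (≈-0.0053)
After 5 (propagate distance d=37): x=1285/2068 (≈0.6214) theta=-1/188 (≈-0.0053)
After 6 (thin lens f=-18): x=1285/2068 (≈0.6214) theta=1087/37224 (≈0.0292)
After 7 (propagate distance d=19 (to screen)): x=43783/37224 (≈1.1762) theta=1087/37224 (≈0.0292)
|theta_initial|=0.0000 |theta_final|=1087/37224 (≈0.0292) -> increased

Answer: yes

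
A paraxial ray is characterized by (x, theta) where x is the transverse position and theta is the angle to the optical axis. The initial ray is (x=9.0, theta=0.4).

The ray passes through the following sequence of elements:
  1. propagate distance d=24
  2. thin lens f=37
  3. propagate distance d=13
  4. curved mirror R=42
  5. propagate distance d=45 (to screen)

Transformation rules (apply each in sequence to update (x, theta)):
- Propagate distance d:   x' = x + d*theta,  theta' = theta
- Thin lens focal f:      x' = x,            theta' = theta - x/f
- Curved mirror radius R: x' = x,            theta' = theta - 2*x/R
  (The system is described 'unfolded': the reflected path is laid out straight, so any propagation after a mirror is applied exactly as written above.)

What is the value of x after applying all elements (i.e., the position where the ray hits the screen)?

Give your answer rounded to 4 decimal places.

Answer: -24.3529

Derivation:
Initial: x=9.0000 theta=0.4000
After 1 (propagate distance d=24): x=18.6000 theta=0.4000
After 2 (thin lens f=37): x=18.6000 theta=-19/185 (≈-0.1027)
After 3 (propagate distance d=13): x=3194/185 (≈17.2649) theta=-19/185 (≈-0.1027)
After 4 (curved mirror R=42): x=3194/185 (≈17.2649) theta=-3593/3885 (≈-0.9248)
After 5 (propagate distance d=45 (to screen)): x=-31537/1295 (≈-24.3529) theta=-3593/3885 (≈-0.9248)
Rounded to 4 decimal places: x = -24.3529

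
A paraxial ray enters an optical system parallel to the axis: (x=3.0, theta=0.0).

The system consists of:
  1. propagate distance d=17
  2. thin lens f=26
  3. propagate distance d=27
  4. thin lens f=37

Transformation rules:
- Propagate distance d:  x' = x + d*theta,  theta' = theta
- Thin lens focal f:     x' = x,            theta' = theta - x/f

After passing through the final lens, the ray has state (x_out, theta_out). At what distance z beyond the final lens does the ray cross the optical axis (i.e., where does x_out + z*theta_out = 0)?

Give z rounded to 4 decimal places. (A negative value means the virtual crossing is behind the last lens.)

Answer: -1.0278

Derivation:
Initial: x=3.0000 theta=0.0000
After 1 (propagate distance d=17): x=3.0000 theta=0.0000
After 2 (thin lens f=26): x=3.0000 theta=-3/26 (≈-0.1154)
After 3 (propagate distance d=27): x=-3/26 (≈-0.1154) theta=-3/26 (≈-0.1154)
After 4 (thin lens f=37): x=-3/26 (≈-0.1154) theta=-54/481 (≈-0.1123)
z_focus = -x_out/theta_out = -(-3/26)/(-54/481) = -37/36 ≈ -1.0278
Rounded to 4 decimal places: z = -1.0278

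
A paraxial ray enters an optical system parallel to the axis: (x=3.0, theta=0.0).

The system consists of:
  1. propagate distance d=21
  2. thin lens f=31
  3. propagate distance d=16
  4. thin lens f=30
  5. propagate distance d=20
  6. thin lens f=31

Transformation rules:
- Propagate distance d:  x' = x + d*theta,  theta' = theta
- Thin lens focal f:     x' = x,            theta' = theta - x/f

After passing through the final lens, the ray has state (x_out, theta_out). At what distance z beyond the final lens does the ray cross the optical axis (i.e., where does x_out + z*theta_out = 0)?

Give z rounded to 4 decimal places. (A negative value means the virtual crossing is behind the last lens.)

Initial: x=3.0000 theta=0.0000
After 1 (propagate distance d=21): x=3.0000 theta=0.0000
After 2 (thin lens f=31): x=3.0000 theta=-3/31 (≈-0.0968)
After 3 (propagate distance d=16): x=45/31 (≈1.4516) theta=-3/31 (≈-0.0968)
After 4 (thin lens f=30): x=45/31 (≈1.4516) theta=-9/62 (≈-0.1452)
After 5 (propagate distance d=20): x=-45/31 (≈-1.4516) theta=-9/62 (≈-0.1452)
After 6 (thin lens f=31): x=-45/31 (≈-1.4516) theta=-189/1922 (≈-0.0983)
z_focus = -x_out/theta_out = -(-45/31)/(-189/1922) = -310/21 ≈ -14.7619
Rounded to 4 decimal places: z = -14.7619

Answer: -14.7619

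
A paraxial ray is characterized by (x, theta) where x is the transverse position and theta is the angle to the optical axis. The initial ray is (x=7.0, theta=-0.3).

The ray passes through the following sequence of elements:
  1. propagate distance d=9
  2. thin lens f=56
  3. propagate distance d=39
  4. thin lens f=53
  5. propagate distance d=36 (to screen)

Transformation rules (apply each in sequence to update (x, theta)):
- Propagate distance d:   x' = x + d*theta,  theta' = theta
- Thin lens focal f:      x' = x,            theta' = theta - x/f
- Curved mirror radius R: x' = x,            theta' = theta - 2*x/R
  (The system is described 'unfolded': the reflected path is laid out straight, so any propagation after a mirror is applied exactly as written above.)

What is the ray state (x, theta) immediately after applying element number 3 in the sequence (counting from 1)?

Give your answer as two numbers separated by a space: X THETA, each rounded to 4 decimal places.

Initial: x=7.0000 theta=-0.3000
After 1 (propagate distance d=9): x=4.3000 theta=-0.3000
After 2 (thin lens f=56): x=4.3000 theta=-211/560 (≈-0.3768)
After 3 (propagate distance d=39): x=-5821/560 (≈-10.3946) theta=-211/560 (≈-0.3768)
Rounded to 4 decimal places: x = -10.3946, theta = -0.3768

Answer: -10.3946 -0.3768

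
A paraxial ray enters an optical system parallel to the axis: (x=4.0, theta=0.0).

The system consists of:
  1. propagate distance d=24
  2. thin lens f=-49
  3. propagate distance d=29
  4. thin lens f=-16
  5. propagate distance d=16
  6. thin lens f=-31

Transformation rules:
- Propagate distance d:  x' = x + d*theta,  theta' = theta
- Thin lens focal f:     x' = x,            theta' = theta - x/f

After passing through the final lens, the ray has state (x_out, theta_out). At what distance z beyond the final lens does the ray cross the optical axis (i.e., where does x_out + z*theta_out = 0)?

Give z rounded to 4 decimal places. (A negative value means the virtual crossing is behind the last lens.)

Initial: x=4.0000 theta=0.0000
After 1 (propagate distance d=24): x=4.0000 theta=0.0000
After 2 (thin lens f=-49): x=4.0000 theta=4/49 (≈0.0816)
After 3 (propagate distance d=29): x=312/49 (≈6.3673) theta=4/49 (≈0.0816)
After 4 (thin lens f=-16): x=312/49 (≈6.3673) theta=47/98 (≈0.4796)
After 5 (propagate distance d=16): x=688/49 (≈14.0408) theta=47/98 (≈0.4796)
After 6 (thin lens f=-31): x=688/49 (≈14.0408) theta=2833/3038 (≈0.9325)
z_focus = -x_out/theta_out = -(688/49)/(2833/3038) = -42656/2833 ≈ -15.0568
Rounded to 4 decimal places: z = -15.0568

Answer: -15.0568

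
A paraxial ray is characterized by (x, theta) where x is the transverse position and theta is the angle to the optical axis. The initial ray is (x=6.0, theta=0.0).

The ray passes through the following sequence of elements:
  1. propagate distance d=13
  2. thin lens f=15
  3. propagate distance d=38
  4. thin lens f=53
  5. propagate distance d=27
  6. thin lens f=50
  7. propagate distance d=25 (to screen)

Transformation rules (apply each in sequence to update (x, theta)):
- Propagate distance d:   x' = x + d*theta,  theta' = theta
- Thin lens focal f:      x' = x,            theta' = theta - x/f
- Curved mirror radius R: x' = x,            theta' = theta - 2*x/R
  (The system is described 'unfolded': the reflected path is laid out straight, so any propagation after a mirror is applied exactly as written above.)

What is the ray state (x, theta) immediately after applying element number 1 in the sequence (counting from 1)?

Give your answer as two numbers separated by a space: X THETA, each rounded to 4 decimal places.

Initial: x=6.0000 theta=0.0000
After 1 (propagate distance d=13): x=6.0000 theta=0.0000
Rounded to 4 decimal places: x = 6.0000, theta = 0.0000

Answer: 6.0000 0.0000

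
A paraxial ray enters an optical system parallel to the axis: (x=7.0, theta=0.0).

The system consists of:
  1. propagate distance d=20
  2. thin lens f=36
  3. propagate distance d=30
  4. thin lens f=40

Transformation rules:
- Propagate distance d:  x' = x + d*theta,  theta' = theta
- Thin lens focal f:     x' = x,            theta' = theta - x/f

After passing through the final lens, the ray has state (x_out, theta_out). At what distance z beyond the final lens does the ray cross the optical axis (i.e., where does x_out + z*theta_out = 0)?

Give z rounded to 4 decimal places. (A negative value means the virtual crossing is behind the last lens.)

Initial: x=7.0000 theta=0.0000
After 1 (propagate distance d=20): x=7.0000 theta=0.0000
After 2 (thin lens f=36): x=7.0000 theta=-7/36 (≈-0.1944)
After 3 (propagate distance d=30): x=7/6 (≈1.1667) theta=-7/36 (≈-0.1944)
After 4 (thin lens f=40): x=7/6 (≈1.1667) theta=-161/720 (≈-0.2236)
z_focus = -x_out/theta_out = -(7/6)/(-161/720) = 120/23 ≈ 5.2174
Rounded to 4 decimal places: z = 5.2174

Answer: 5.2174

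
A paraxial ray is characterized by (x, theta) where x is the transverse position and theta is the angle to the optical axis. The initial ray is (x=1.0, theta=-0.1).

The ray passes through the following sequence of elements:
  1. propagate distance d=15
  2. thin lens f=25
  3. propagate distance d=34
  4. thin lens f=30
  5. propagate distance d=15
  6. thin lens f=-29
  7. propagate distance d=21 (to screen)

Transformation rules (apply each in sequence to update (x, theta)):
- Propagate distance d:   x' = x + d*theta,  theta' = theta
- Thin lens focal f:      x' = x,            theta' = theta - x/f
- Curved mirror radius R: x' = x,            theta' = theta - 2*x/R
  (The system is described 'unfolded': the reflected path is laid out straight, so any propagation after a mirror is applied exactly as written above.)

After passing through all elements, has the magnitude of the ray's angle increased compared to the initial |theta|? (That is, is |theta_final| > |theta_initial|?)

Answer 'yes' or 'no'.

Answer: no

Derivation:
Initial: x=1.0000 theta=-0.1000
After 1 (propagate distance d=15): x=-0.5000 theta=-0.1000
After 2 (thin lens f=25): x=-0.5000 theta=-0.0800
After 3 (propagate distance d=34): x=-3.2200 theta=-0.0800
After 4 (thin lens f=30): x=-3.2200 theta=41/1500 (≈0.0273)
After 5 (propagate distance d=15): x=-2.8100 theta=41/1500 (≈0.0273)
After 6 (thin lens f=-29): x=-2.8100 theta=-1513/21750 (≈-0.0696)
After 7 (propagate distance d=21 (to screen)): x=-61927/14500 (≈-4.2708) theta=-1513/21750 (≈-0.0696)
|theta_initial|=0.1000 |theta_final|=1513/21750 (≈0.0696) -> not increased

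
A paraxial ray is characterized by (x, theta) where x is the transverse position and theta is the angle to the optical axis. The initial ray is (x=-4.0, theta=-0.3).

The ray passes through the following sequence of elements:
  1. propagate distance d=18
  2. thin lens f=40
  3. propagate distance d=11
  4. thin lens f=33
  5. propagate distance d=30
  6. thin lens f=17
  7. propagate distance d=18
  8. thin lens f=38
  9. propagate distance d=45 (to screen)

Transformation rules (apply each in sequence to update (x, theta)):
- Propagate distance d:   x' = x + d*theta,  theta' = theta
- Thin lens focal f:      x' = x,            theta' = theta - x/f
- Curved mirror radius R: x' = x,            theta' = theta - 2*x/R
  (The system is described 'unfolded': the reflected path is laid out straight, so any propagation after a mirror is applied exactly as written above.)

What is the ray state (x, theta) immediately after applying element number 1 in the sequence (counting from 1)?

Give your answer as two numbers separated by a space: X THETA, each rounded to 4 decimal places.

Answer: -9.4000 -0.3000

Derivation:
Initial: x=-4.0000 theta=-0.3000
After 1 (propagate distance d=18): x=-9.4000 theta=-0.3000
Rounded to 4 decimal places: x = -9.4000, theta = -0.3000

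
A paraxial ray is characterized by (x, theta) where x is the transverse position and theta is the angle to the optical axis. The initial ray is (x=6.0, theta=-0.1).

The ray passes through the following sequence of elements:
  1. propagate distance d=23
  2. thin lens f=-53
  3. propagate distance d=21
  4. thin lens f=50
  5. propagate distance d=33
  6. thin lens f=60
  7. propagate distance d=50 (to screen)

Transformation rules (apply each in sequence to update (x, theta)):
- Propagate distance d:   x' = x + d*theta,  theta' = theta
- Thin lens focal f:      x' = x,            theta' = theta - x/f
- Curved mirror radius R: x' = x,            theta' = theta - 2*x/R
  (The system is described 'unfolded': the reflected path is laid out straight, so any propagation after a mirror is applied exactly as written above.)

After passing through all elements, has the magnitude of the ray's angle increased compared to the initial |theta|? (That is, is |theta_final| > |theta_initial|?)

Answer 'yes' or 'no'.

Answer: no

Derivation:
Initial: x=6.0000 theta=-0.1000
After 1 (propagate distance d=23): x=3.7000 theta=-0.1000
After 2 (thin lens f=-53): x=3.7000 theta=-8/265 (≈-0.0302)
After 3 (propagate distance d=21): x=325/106 (≈3.0660) theta=-8/265 (≈-0.0302)
After 4 (thin lens f=50): x=325/106 (≈3.0660) theta=-97/1060 (≈-0.0915)
After 5 (propagate distance d=33): x=49/1060 (≈0.0462) theta=-97/1060 (≈-0.0915)
After 6 (thin lens f=60): x=49/1060 (≈0.0462) theta=-5869/63600 (≈-0.0923)
After 7 (propagate distance d=50 (to screen)): x=-29051/6360 (≈-4.5678) theta=-5869/63600 (≈-0.0923)
|theta_initial|=0.1000 |theta_final|=5869/63600 (≈0.0923) -> not increased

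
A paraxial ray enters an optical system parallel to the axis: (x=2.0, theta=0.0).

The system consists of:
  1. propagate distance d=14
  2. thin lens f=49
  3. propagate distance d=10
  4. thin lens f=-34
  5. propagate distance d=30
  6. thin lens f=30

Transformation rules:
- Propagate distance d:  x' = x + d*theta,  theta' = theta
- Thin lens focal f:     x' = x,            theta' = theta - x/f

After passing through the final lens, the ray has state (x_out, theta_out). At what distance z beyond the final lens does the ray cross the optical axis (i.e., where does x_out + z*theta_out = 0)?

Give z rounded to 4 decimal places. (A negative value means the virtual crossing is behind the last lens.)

Initial: x=2.0000 theta=0.0000
After 1 (propagate distance d=14): x=2.0000 theta=0.0000
After 2 (thin lens f=49): x=2.0000 theta=-2/49 (≈-0.0408)
After 3 (propagate distance d=10): x=78/49 (≈1.5918) theta=-2/49 (≈-0.0408)
After 4 (thin lens f=-34): x=78/49 (≈1.5918) theta=5/833 (≈0.0060)
After 5 (propagate distance d=30): x=1476/833 (≈1.7719) theta=5/833 (≈0.0060)
After 6 (thin lens f=30): x=1476/833 (≈1.7719) theta=-13/245 (≈-0.0531)
z_focus = -x_out/theta_out = -(1476/833)/(-13/245) = 7380/221 ≈ 33.3937
Rounded to 4 decimal places: z = 33.3937

Answer: 33.3937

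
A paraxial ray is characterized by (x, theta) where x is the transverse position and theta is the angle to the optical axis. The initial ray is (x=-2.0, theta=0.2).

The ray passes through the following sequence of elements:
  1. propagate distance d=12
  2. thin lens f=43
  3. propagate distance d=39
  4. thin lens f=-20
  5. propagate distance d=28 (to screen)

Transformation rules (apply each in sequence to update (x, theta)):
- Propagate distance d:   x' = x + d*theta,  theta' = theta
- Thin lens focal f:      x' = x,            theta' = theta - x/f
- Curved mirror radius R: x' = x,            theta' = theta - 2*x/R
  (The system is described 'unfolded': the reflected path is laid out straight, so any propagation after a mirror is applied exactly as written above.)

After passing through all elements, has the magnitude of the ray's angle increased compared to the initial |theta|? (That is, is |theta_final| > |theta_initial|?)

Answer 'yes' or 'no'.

Initial: x=-2.0000 theta=0.2000
After 1 (propagate distance d=12): x=0.4000 theta=0.2000
After 2 (thin lens f=43): x=0.4000 theta=41/215 (≈0.1907)
After 3 (propagate distance d=39): x=337/43 (≈7.8372) theta=41/215 (≈0.1907)
After 4 (thin lens f=-20): x=337/43 (≈7.8372) theta=501/860 (≈0.5826)
After 5 (propagate distance d=28 (to screen)): x=5192/215 (≈24.1488) theta=501/860 (≈0.5826)
|theta_initial|=0.2000 |theta_final|=501/860 (≈0.5826) -> increased

Answer: yes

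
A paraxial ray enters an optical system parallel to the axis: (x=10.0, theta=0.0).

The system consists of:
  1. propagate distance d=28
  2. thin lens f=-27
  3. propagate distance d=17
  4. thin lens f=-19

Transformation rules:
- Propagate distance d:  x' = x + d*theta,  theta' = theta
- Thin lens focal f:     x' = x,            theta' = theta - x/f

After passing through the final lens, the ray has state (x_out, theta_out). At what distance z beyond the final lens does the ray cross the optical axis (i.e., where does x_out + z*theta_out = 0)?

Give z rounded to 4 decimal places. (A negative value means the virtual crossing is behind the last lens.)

Initial: x=10.0000 theta=0.0000
After 1 (propagate distance d=28): x=10.0000 theta=0.0000
After 2 (thin lens f=-27): x=10.0000 theta=10/27 (≈0.3704)
After 3 (propagate distance d=17): x=440/27 (≈16.2963) theta=10/27 (≈0.3704)
After 4 (thin lens f=-19): x=440/27 (≈16.2963) theta=70/57 (≈1.2281)
z_focus = -x_out/theta_out = -(440/27)/(70/57) = -836/63 ≈ -13.2698
Rounded to 4 decimal places: z = -13.2698

Answer: -13.2698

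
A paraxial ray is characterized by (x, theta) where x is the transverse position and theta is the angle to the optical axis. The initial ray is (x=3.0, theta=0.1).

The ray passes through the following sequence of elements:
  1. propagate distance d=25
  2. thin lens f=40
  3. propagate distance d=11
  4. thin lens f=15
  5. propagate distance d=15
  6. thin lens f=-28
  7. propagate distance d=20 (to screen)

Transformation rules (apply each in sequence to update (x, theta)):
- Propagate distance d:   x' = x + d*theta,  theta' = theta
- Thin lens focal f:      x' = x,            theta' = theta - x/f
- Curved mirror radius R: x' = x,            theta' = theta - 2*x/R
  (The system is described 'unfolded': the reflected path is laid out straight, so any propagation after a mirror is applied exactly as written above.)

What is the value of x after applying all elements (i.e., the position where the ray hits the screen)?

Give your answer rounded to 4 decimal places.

Answer: -8.4976

Derivation:
Initial: x=3.0000 theta=0.1000
After 1 (propagate distance d=25): x=5.5000 theta=0.1000
After 2 (thin lens f=40): x=5.5000 theta=-0.0375
After 3 (propagate distance d=11): x=5.0875 theta=-0.0375
After 4 (thin lens f=15): x=5.0875 theta=-113/300 (≈-0.3767)
After 5 (propagate distance d=15): x=-0.5625 theta=-113/300 (≈-0.3767)
After 6 (thin lens f=-28): x=-0.5625 theta=-13331/33600 (≈-0.3968)
After 7 (propagate distance d=20 (to screen)): x=-3569/420 (≈-8.4976) theta=-13331/33600 (≈-0.3968)
Rounded to 4 decimal places: x = -8.4976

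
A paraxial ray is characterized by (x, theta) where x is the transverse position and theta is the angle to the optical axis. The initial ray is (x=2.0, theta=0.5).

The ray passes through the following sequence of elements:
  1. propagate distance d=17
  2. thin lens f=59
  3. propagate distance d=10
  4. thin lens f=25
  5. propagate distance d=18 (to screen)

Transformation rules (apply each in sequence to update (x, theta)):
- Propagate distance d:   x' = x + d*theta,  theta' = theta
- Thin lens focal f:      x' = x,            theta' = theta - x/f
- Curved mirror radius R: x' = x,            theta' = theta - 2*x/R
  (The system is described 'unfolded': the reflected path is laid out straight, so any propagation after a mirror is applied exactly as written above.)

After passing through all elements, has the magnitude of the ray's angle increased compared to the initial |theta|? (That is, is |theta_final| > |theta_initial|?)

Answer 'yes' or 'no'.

Initial: x=2.0000 theta=0.5000
After 1 (propagate distance d=17): x=10.5000 theta=0.5000
After 2 (thin lens f=59): x=10.5000 theta=19/59 (≈0.3220)
After 3 (propagate distance d=10): x=1619/118 (≈13.7203) theta=19/59 (≈0.3220)
After 4 (thin lens f=25): x=1619/118 (≈13.7203) theta=-669/2950 (≈-0.2268)
After 5 (propagate distance d=18 (to screen)): x=28433/2950 (≈9.6383) theta=-669/2950 (≈-0.2268)
|theta_initial|=0.5000 |theta_final|=669/2950 (≈0.2268) -> not increased

Answer: no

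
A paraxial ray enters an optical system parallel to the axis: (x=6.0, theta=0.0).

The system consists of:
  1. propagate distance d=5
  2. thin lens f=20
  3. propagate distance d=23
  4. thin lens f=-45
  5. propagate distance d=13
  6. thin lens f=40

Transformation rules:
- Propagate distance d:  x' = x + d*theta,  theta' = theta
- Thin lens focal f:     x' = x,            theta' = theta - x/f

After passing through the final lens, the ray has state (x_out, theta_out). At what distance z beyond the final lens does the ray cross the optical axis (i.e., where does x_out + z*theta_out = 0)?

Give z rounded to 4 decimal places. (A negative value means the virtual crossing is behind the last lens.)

Initial: x=6.0000 theta=0.0000
After 1 (propagate distance d=5): x=6.0000 theta=0.0000
After 2 (thin lens f=20): x=6.0000 theta=-0.3000
After 3 (propagate distance d=23): x=-0.9000 theta=-0.3000
After 4 (thin lens f=-45): x=-0.9000 theta=-0.3200
After 5 (propagate distance d=13): x=-5.0600 theta=-0.3200
After 6 (thin lens f=40): x=-5.0600 theta=-0.1935
z_focus = -x_out/theta_out = -(-5.0600)/(-0.1935) = -10120/387 ≈ -26.1499
Rounded to 4 decimal places: z = -26.1499

Answer: -26.1499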